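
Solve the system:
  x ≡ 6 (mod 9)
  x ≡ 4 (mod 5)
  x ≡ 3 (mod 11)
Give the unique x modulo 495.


Moduli 9, 5, 11 are pairwise coprime; by CRT there is a unique solution modulo M = 9 · 5 · 11 = 495.
Solve pairwise, accumulating the modulus:
  Start with x ≡ 6 (mod 9).
  Combine with x ≡ 4 (mod 5): since gcd(9, 5) = 1, we get a unique residue mod 45.
    Write x = 6 + 9·t and substitute into x ≡ 4 (mod 5): 9·t ≡ 4 − 6 = -2 (mod 5).
    Reduce coefficients mod 5: 4·t ≡ 3 (mod 5).
    The inverse of 4 mod 5 is 4 (since 4·4 = 16 = 3·5 + 1), so t ≡ 4·3 = 12 ≡ 2 (mod 5).
    Then x = 6 + 9·2 = 24, valid modulo lcm(9, 5) = 45: x ≡ 24 (mod 45).
  Combine with x ≡ 3 (mod 11): since gcd(45, 11) = 1, we get a unique residue mod 495.
    Write x = 24 + 45·t and substitute into x ≡ 3 (mod 11): 45·t ≡ 3 − 24 = -21 (mod 11).
    Reduce coefficients mod 11: 1·t ≡ 1 (mod 11).
    So t ≡ 1 (mod 11).
    Then x = 24 + 45·1 = 69, valid modulo lcm(45, 11) = 495: x ≡ 69 (mod 495).
Verify: 69 mod 9 = 6 ✓, 69 mod 5 = 4 ✓, 69 mod 11 = 3 ✓.

x ≡ 69 (mod 495).


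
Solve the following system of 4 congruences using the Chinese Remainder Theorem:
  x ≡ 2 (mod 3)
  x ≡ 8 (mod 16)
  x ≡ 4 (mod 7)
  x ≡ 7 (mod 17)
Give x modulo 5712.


Product of moduli M = 3 · 16 · 7 · 17 = 5712.
Merge one congruence at a time:
  Start: x ≡ 2 (mod 3).
  Combine with x ≡ 8 (mod 16); new modulus lcm = 48.
    Write x = 2 + 3·t and substitute into x ≡ 8 (mod 16): 3·t ≡ 8 − 2 = 6 (mod 16).
    The inverse of 3 mod 16 is 11 (since 3·11 = 33 = 2·16 + 1), so t ≡ 11·6 = 66 ≡ 2 (mod 16).
    Then x = 2 + 3·2 = 8, valid modulo lcm(3, 16) = 48: x ≡ 8 (mod 48).
  Combine with x ≡ 4 (mod 7); new modulus lcm = 336.
    Write x = 8 + 48·t and substitute into x ≡ 4 (mod 7): 48·t ≡ 4 − 8 = -4 (mod 7).
    Reduce coefficients mod 7: 6·t ≡ 3 (mod 7).
    The inverse of 6 mod 7 is 6 (since 6·6 = 36 = 5·7 + 1), so t ≡ 6·3 = 18 ≡ 4 (mod 7).
    Then x = 8 + 48·4 = 200, valid modulo lcm(48, 7) = 336: x ≡ 200 (mod 336).
  Combine with x ≡ 7 (mod 17); new modulus lcm = 5712.
    Write x = 200 + 336·t and substitute into x ≡ 7 (mod 17): 336·t ≡ 7 − 200 = -193 (mod 17).
    Reduce coefficients mod 17: 13·t ≡ 11 (mod 17).
    The inverse of 13 mod 17 is 4 (since 13·4 = 52 = 3·17 + 1), so t ≡ 4·11 = 44 ≡ 10 (mod 17).
    Then x = 200 + 336·10 = 3560, valid modulo lcm(336, 17) = 5712: x ≡ 3560 (mod 5712).
Verify against each original: 3560 mod 3 = 2, 3560 mod 16 = 8, 3560 mod 7 = 4, 3560 mod 17 = 7.

x ≡ 3560 (mod 5712).


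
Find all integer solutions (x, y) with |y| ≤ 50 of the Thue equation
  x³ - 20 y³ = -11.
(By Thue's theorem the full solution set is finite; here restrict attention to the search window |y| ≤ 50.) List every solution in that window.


The equation is x³ - 20y³ = -11. For fixed y, x³ = 20·y³ − 11, so a solution requires the RHS to be a perfect cube.
Strategy: iterate y from -50 to 50, compute RHS = 20·y³ − 11, and check whether it is a (positive or negative) perfect cube.
Check small values of y:
  y = 0: RHS = -11 is not a perfect cube.
  y = 1: RHS = 9 is not a perfect cube.
  y = -1: RHS = -31 is not a perfect cube.
  y = 2: RHS = 149 is not a perfect cube.
  y = -2: RHS = -171 is not a perfect cube.
  y = 3: RHS = 529 is not a perfect cube.
  y = -3: RHS = -551 is not a perfect cube.
Continuing the search up to |y| = 50 finds no solutions either.
No (x, y) in the scanned range satisfies the equation.

No integer solutions with |y| ≤ 50.


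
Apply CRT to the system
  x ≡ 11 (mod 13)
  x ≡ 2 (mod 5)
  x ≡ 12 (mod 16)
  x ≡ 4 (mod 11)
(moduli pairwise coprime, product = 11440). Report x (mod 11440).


Product of moduli M = 13 · 5 · 16 · 11 = 11440.
Merge one congruence at a time:
  Start: x ≡ 11 (mod 13).
  Combine with x ≡ 2 (mod 5); new modulus lcm = 65.
    Write x = 11 + 13·t and substitute into x ≡ 2 (mod 5): 13·t ≡ 2 − 11 = -9 (mod 5).
    Reduce coefficients mod 5: 3·t ≡ 1 (mod 5).
    The inverse of 3 mod 5 is 2 (since 3·2 = 6 = 1·5 + 1), so t ≡ 2·1 = 2 ≡ 2 (mod 5).
    Then x = 11 + 13·2 = 37, valid modulo lcm(13, 5) = 65: x ≡ 37 (mod 65).
  Combine with x ≡ 12 (mod 16); new modulus lcm = 1040.
    Write x = 37 + 65·t and substitute into x ≡ 12 (mod 16): 65·t ≡ 12 − 37 = -25 (mod 16).
    Reduce coefficients mod 16: 1·t ≡ 7 (mod 16).
    So t ≡ 7 (mod 16).
    Then x = 37 + 65·7 = 492, valid modulo lcm(65, 16) = 1040: x ≡ 492 (mod 1040).
  Combine with x ≡ 4 (mod 11); new modulus lcm = 11440.
    Write x = 492 + 1040·t and substitute into x ≡ 4 (mod 11): 1040·t ≡ 4 − 492 = -488 (mod 11).
    Reduce coefficients mod 11: 6·t ≡ 7 (mod 11).
    The inverse of 6 mod 11 is 2 (since 6·2 = 12 = 1·11 + 1), so t ≡ 2·7 = 14 ≡ 3 (mod 11).
    Then x = 492 + 1040·3 = 3612, valid modulo lcm(1040, 11) = 11440: x ≡ 3612 (mod 11440).
Verify against each original: 3612 mod 13 = 11, 3612 mod 5 = 2, 3612 mod 16 = 12, 3612 mod 11 = 4.

x ≡ 3612 (mod 11440).


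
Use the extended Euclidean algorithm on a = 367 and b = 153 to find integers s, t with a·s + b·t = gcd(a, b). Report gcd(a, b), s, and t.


Euclidean algorithm on (367, 153) — divide until remainder is 0:
  367 = 2 · 153 + 61
  153 = 2 · 61 + 31
  61 = 1 · 31 + 30
  31 = 1 · 30 + 1
  30 = 30 · 1 + 0
gcd(367, 153) = 1.
Track Bezout coefficients alongside the remainders: start with r₀ = 367 = a·1 + b·0 (s = 1, t = 0) and r₁ = 153 = a·0 + b·1 (s = 0, t = 1); each new remainder r_{k+1} = r_{k-1} − q_k·r_k inherits s_{k+1} = s_{k-1} − q_k·s_k, t_{k+1} = t_{k-1} − q_k·t_k, so r_k = a·s_k + b·t_k at every step:
  q = 2: r = 61, s = 1 − 2·0 = 1, t = 0 − 2·1 = -2  (check: 367·1 + 153·(-2) = 61)
  q = 2: r = 31, s = 0 − 2·1 = -2, t = 1 − 2·(-2) = 5  (check: 367·(-2) + 153·5 = 31)
  q = 1: r = 30, s = 1 − 1·(-2) = 3, t = -2 − 1·5 = -7  (check: 367·3 + 153·(-7) = 30)
  q = 1: r = 1, s = -2 − 1·3 = -5, t = 5 − 1·(-7) = 12  (check: 367·(-5) + 153·12 = 1)
The row with r = 1 (the gcd) gives the Bezout coefficients s = -5, t = 12.
Result: 367 · (-5) + 153 · (12) = 1.

gcd(367, 153) = 1; s = -5, t = 12 (check: 367·(-5) + 153·12 = 1).


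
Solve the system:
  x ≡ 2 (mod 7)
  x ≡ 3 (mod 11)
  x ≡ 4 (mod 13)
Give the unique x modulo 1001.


Moduli 7, 11, 13 are pairwise coprime; by CRT there is a unique solution modulo M = 7 · 11 · 13 = 1001.
Solve pairwise, accumulating the modulus:
  Start with x ≡ 2 (mod 7).
  Combine with x ≡ 3 (mod 11): since gcd(7, 11) = 1, we get a unique residue mod 77.
    Write x = 2 + 7·t and substitute into x ≡ 3 (mod 11): 7·t ≡ 3 − 2 = 1 (mod 11).
    The inverse of 7 mod 11 is 8 (since 7·8 = 56 = 5·11 + 1), so t ≡ 8·1 = 8 ≡ 8 (mod 11).
    Then x = 2 + 7·8 = 58, valid modulo lcm(7, 11) = 77: x ≡ 58 (mod 77).
  Combine with x ≡ 4 (mod 13): since gcd(77, 13) = 1, we get a unique residue mod 1001.
    Write x = 58 + 77·t and substitute into x ≡ 4 (mod 13): 77·t ≡ 4 − 58 = -54 (mod 13).
    Reduce coefficients mod 13: 12·t ≡ 11 (mod 13).
    The inverse of 12 mod 13 is 12 (since 12·12 = 144 = 11·13 + 1), so t ≡ 12·11 = 132 ≡ 2 (mod 13).
    Then x = 58 + 77·2 = 212, valid modulo lcm(77, 13) = 1001: x ≡ 212 (mod 1001).
Verify: 212 mod 7 = 2 ✓, 212 mod 11 = 3 ✓, 212 mod 13 = 4 ✓.

x ≡ 212 (mod 1001).


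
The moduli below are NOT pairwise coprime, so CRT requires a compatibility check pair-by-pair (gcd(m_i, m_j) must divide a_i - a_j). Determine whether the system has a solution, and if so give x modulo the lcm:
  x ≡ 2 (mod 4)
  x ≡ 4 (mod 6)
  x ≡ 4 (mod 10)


Moduli 4, 6, 10 are not pairwise coprime, so CRT works modulo lcm(m_i) when all pairwise compatibility conditions hold.
Pairwise compatibility: gcd(m_i, m_j) must divide a_i - a_j for every pair.
Merge one congruence at a time:
  Start: x ≡ 2 (mod 4).
  Combine with x ≡ 4 (mod 6): gcd(4, 6) = 2; 4 - 2 = 2, which IS divisible by 2, so compatible.
    Write x = 2 + 4·t and substitute into x ≡ 4 (mod 6): 4·t ≡ 4 − 2 = 2 (mod 6).
    Divide the congruence (and modulus) by g = 2: 2·t ≡ 1 (mod 3).
    The inverse of 2 mod 3 is 2 (since 2·2 = 4 = 1·3 + 1), so t ≡ 2·1 = 2 ≡ 2 (mod 3).
    Then x = 2 + 4·2 = 10, valid modulo lcm(4, 6) = 12: x ≡ 10 (mod 12).
  Combine with x ≡ 4 (mod 10): gcd(12, 10) = 2; 4 - 10 = -6, which IS divisible by 2, so compatible.
    Write x = 10 + 12·t and substitute into x ≡ 4 (mod 10): 12·t ≡ 4 − 10 = -6 (mod 10).
    Divide the congruence (and modulus) by g = 2: 6·t ≡ -3 (mod 5).
    Reduce coefficients mod 5: 1·t ≡ 2 (mod 5).
    So t ≡ 2 (mod 5).
    Then x = 10 + 12·2 = 34, valid modulo lcm(12, 10) = 60: x ≡ 34 (mod 60).
Verify: 34 mod 4 = 2, 34 mod 6 = 4, 34 mod 10 = 4.

x ≡ 34 (mod 60).


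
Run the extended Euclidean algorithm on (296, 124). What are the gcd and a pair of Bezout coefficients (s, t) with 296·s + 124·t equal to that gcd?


Euclidean algorithm on (296, 124) — divide until remainder is 0:
  296 = 2 · 124 + 48
  124 = 2 · 48 + 28
  48 = 1 · 28 + 20
  28 = 1 · 20 + 8
  20 = 2 · 8 + 4
  8 = 2 · 4 + 0
gcd(296, 124) = 4.
Track Bezout coefficients alongside the remainders: start with r₀ = 296 = a·1 + b·0 (s = 1, t = 0) and r₁ = 124 = a·0 + b·1 (s = 0, t = 1); each new remainder r_{k+1} = r_{k-1} − q_k·r_k inherits s_{k+1} = s_{k-1} − q_k·s_k, t_{k+1} = t_{k-1} − q_k·t_k, so r_k = a·s_k + b·t_k at every step:
  q = 2: r = 48, s = 1 − 2·0 = 1, t = 0 − 2·1 = -2  (check: 296·1 + 124·(-2) = 48)
  q = 2: r = 28, s = 0 − 2·1 = -2, t = 1 − 2·(-2) = 5  (check: 296·(-2) + 124·5 = 28)
  q = 1: r = 20, s = 1 − 1·(-2) = 3, t = -2 − 1·5 = -7  (check: 296·3 + 124·(-7) = 20)
  q = 1: r = 8, s = -2 − 1·3 = -5, t = 5 − 1·(-7) = 12  (check: 296·(-5) + 124·12 = 8)
  q = 2: r = 4, s = 3 − 2·(-5) = 13, t = -7 − 2·12 = -31  (check: 296·13 + 124·(-31) = 4)
The row with r = 4 (the gcd) gives the Bezout coefficients s = 13, t = -31.
Result: 296 · (13) + 124 · (-31) = 4.

gcd(296, 124) = 4; s = 13, t = -31 (check: 296·13 + 124·(-31) = 4).


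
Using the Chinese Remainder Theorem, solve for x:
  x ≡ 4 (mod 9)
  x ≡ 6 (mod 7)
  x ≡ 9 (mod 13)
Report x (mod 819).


Moduli 9, 7, 13 are pairwise coprime; by CRT there is a unique solution modulo M = 9 · 7 · 13 = 819.
Solve pairwise, accumulating the modulus:
  Start with x ≡ 4 (mod 9).
  Combine with x ≡ 6 (mod 7): since gcd(9, 7) = 1, we get a unique residue mod 63.
    Write x = 4 + 9·t and substitute into x ≡ 6 (mod 7): 9·t ≡ 6 − 4 = 2 (mod 7).
    Reduce coefficients mod 7: 2·t ≡ 2 (mod 7).
    The inverse of 2 mod 7 is 4 (since 2·4 = 8 = 1·7 + 1), so t ≡ 4·2 = 8 ≡ 1 (mod 7).
    Then x = 4 + 9·1 = 13, valid modulo lcm(9, 7) = 63: x ≡ 13 (mod 63).
  Combine with x ≡ 9 (mod 13): since gcd(63, 13) = 1, we get a unique residue mod 819.
    Write x = 13 + 63·t and substitute into x ≡ 9 (mod 13): 63·t ≡ 9 − 13 = -4 (mod 13).
    Reduce coefficients mod 13: 11·t ≡ 9 (mod 13).
    The inverse of 11 mod 13 is 6 (since 11·6 = 66 = 5·13 + 1), so t ≡ 6·9 = 54 ≡ 2 (mod 13).
    Then x = 13 + 63·2 = 139, valid modulo lcm(63, 13) = 819: x ≡ 139 (mod 819).
Verify: 139 mod 9 = 4 ✓, 139 mod 7 = 6 ✓, 139 mod 13 = 9 ✓.

x ≡ 139 (mod 819).


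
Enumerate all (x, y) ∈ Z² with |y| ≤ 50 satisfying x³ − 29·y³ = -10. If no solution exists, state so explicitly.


The equation is x³ - 29y³ = -10. For fixed y, x³ = 29·y³ − 10, so a solution requires the RHS to be a perfect cube.
Strategy: iterate y from -50 to 50, compute RHS = 29·y³ − 10, and check whether it is a (positive or negative) perfect cube.
Check small values of y:
  y = 0: RHS = -10 is not a perfect cube.
  y = 1: RHS = 19 is not a perfect cube.
  y = -1: RHS = -39 is not a perfect cube.
  y = 2: RHS = 222 is not a perfect cube.
  y = -2: RHS = -242 is not a perfect cube.
  y = 3: RHS = 773 is not a perfect cube.
  y = -3: RHS = -793 is not a perfect cube.
Continuing the search up to |y| = 50 finds no solutions either.
No (x, y) in the scanned range satisfies the equation.

No integer solutions with |y| ≤ 50.


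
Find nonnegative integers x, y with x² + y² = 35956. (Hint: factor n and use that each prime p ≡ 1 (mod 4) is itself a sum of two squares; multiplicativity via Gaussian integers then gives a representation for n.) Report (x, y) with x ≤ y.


Step 1: Factor n = 35956 = 2^2 · 89 · 101.
Step 2: Check the mod-4 condition on each prime factor: 2 = 2 (special); 89 ≡ 1 (mod 4), exponent 1; 101 ≡ 1 (mod 4), exponent 1.
All primes ≡ 3 (mod 4) appear to even exponent (or don't appear), so by the two-squares theorem n IS expressible as a sum of two squares.
Step 3: Build a representation. Group n = k² · m with k = 2 and m = 89 · 101 = 8989 (a product of primes ≡ 1 (mod 4)); a representation of m scales to one of n via (k·x)² + (k·y)² = k²(x² + y²). Each prime p ≡ 1 (mod 4) is itself a sum of two squares; find a² by testing p − a² for a perfect square:
  89: 89 − 1² = 88, 89 − 2² = 85, 89 − 3² = 80, 89 − 4² = 73, 89 − 5² = 64 = 8² ⇒ 89 = 5² + 8².
  101: 101 − 1² = 100 = 10² ⇒ 101 = 1² + 10².
  Combine using the Brahmagupta–Fibonacci identity (a² + b²)(c² + d²) = (ac − bd)² + (ad + bc)² = (ac + bd)² + (ad − bc)²:
  89 · 101 = 8989: from (5² + 8²)(1² + 10²), take (5·1 − 8·10, 5·10 + 8·1) = (5 − 80, 50 + 8) = (-75, 58); dropping signs (only squares matter) gives (75, 58); check 75² + 58² = 5625 + 3364 = 8989 ✓.
  Scale by k = 2: (2·75, 2·58) = (150, 116).
Step 4: Order so x ≤ y and verify: 116² + 150² = 13456 + 22500 = 35956 = n. ✓

n = 35956 = 116² + 150² (one valid representation with x ≤ y).


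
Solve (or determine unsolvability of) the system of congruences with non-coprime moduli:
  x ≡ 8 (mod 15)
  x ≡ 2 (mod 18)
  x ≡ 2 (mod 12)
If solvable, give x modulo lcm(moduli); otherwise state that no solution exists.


Moduli 15, 18, 12 are not pairwise coprime, so CRT works modulo lcm(m_i) when all pairwise compatibility conditions hold.
Pairwise compatibility: gcd(m_i, m_j) must divide a_i - a_j for every pair.
Merge one congruence at a time:
  Start: x ≡ 8 (mod 15).
  Combine with x ≡ 2 (mod 18): gcd(15, 18) = 3; 2 - 8 = -6, which IS divisible by 3, so compatible.
    Write x = 8 + 15·t and substitute into x ≡ 2 (mod 18): 15·t ≡ 2 − 8 = -6 (mod 18).
    Divide the congruence (and modulus) by g = 3: 5·t ≡ -2 (mod 6).
    Reduce coefficients mod 6: 5·t ≡ 4 (mod 6).
    The inverse of 5 mod 6 is 5 (since 5·5 = 25 = 4·6 + 1), so t ≡ 5·4 = 20 ≡ 2 (mod 6).
    Then x = 8 + 15·2 = 38, valid modulo lcm(15, 18) = 90: x ≡ 38 (mod 90).
  Combine with x ≡ 2 (mod 12): gcd(90, 12) = 6; 2 - 38 = -36, which IS divisible by 6, so compatible.
    Write x = 38 + 90·t and substitute into x ≡ 2 (mod 12): 90·t ≡ 2 − 38 = -36 (mod 12).
    Divide the congruence (and modulus) by g = 6: 15·t ≡ -6 (mod 2).
    Reduce coefficients mod 2: 1·t ≡ 0 (mod 2).
    So t ≡ 0 (mod 2).
    Then x = 38 + 90·0 = 38, valid modulo lcm(90, 12) = 180: x ≡ 38 (mod 180).
Verify: 38 mod 15 = 8, 38 mod 18 = 2, 38 mod 12 = 2.

x ≡ 38 (mod 180).


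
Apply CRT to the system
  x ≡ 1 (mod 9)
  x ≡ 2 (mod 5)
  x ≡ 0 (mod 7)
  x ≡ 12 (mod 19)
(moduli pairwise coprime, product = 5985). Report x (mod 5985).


Product of moduli M = 9 · 5 · 7 · 19 = 5985.
Merge one congruence at a time:
  Start: x ≡ 1 (mod 9).
  Combine with x ≡ 2 (mod 5); new modulus lcm = 45.
    Write x = 1 + 9·t and substitute into x ≡ 2 (mod 5): 9·t ≡ 2 − 1 = 1 (mod 5).
    Reduce coefficients mod 5: 4·t ≡ 1 (mod 5).
    The inverse of 4 mod 5 is 4 (since 4·4 = 16 = 3·5 + 1), so t ≡ 4·1 = 4 ≡ 4 (mod 5).
    Then x = 1 + 9·4 = 37, valid modulo lcm(9, 5) = 45: x ≡ 37 (mod 45).
  Combine with x ≡ 0 (mod 7); new modulus lcm = 315.
    Write x = 37 + 45·t and substitute into x ≡ 0 (mod 7): 45·t ≡ 0 − 37 = -37 (mod 7).
    Reduce coefficients mod 7: 3·t ≡ 5 (mod 7).
    The inverse of 3 mod 7 is 5 (since 3·5 = 15 = 2·7 + 1), so t ≡ 5·5 = 25 ≡ 4 (mod 7).
    Then x = 37 + 45·4 = 217, valid modulo lcm(45, 7) = 315: x ≡ 217 (mod 315).
  Combine with x ≡ 12 (mod 19); new modulus lcm = 5985.
    Write x = 217 + 315·t and substitute into x ≡ 12 (mod 19): 315·t ≡ 12 − 217 = -205 (mod 19).
    Reduce coefficients mod 19: 11·t ≡ 4 (mod 19).
    The inverse of 11 mod 19 is 7 (since 11·7 = 77 = 4·19 + 1), so t ≡ 7·4 = 28 ≡ 9 (mod 19).
    Then x = 217 + 315·9 = 3052, valid modulo lcm(315, 19) = 5985: x ≡ 3052 (mod 5985).
Verify against each original: 3052 mod 9 = 1, 3052 mod 5 = 2, 3052 mod 7 = 0, 3052 mod 19 = 12.

x ≡ 3052 (mod 5985).


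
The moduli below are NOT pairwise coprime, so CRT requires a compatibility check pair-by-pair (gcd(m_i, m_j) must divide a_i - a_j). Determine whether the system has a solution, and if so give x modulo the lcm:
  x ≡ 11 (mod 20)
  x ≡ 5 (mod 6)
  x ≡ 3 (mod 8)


Moduli 20, 6, 8 are not pairwise coprime, so CRT works modulo lcm(m_i) when all pairwise compatibility conditions hold.
Pairwise compatibility: gcd(m_i, m_j) must divide a_i - a_j for every pair.
Merge one congruence at a time:
  Start: x ≡ 11 (mod 20).
  Combine with x ≡ 5 (mod 6): gcd(20, 6) = 2; 5 - 11 = -6, which IS divisible by 2, so compatible.
    Write x = 11 + 20·t and substitute into x ≡ 5 (mod 6): 20·t ≡ 5 − 11 = -6 (mod 6).
    Divide the congruence (and modulus) by g = 2: 10·t ≡ -3 (mod 3).
    Reduce coefficients mod 3: 1·t ≡ 0 (mod 3).
    So t ≡ 0 (mod 3).
    Then x = 11 + 20·0 = 11, valid modulo lcm(20, 6) = 60: x ≡ 11 (mod 60).
  Combine with x ≡ 3 (mod 8): gcd(60, 8) = 4; 3 - 11 = -8, which IS divisible by 4, so compatible.
    Write x = 11 + 60·t and substitute into x ≡ 3 (mod 8): 60·t ≡ 3 − 11 = -8 (mod 8).
    Divide the congruence (and modulus) by g = 4: 15·t ≡ -2 (mod 2).
    Reduce coefficients mod 2: 1·t ≡ 0 (mod 2).
    So t ≡ 0 (mod 2).
    Then x = 11 + 60·0 = 11, valid modulo lcm(60, 8) = 120: x ≡ 11 (mod 120).
Verify: 11 mod 20 = 11, 11 mod 6 = 5, 11 mod 8 = 3.

x ≡ 11 (mod 120).


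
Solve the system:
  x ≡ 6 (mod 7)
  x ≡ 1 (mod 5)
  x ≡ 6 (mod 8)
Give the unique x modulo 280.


Moduli 7, 5, 8 are pairwise coprime; by CRT there is a unique solution modulo M = 7 · 5 · 8 = 280.
Solve pairwise, accumulating the modulus:
  Start with x ≡ 6 (mod 7).
  Combine with x ≡ 1 (mod 5): since gcd(7, 5) = 1, we get a unique residue mod 35.
    Write x = 6 + 7·t and substitute into x ≡ 1 (mod 5): 7·t ≡ 1 − 6 = -5 (mod 5).
    Reduce coefficients mod 5: 2·t ≡ 0 (mod 5).
    The inverse of 2 mod 5 is 3 (since 2·3 = 6 = 1·5 + 1), so t ≡ 3·0 = 0 ≡ 0 (mod 5).
    Then x = 6 + 7·0 = 6, valid modulo lcm(7, 5) = 35: x ≡ 6 (mod 35).
  Combine with x ≡ 6 (mod 8): since gcd(35, 8) = 1, we get a unique residue mod 280.
    Write x = 6 + 35·t and substitute into x ≡ 6 (mod 8): 35·t ≡ 6 − 6 = 0 (mod 8).
    Reduce coefficients mod 8: 3·t ≡ 0 (mod 8).
    The inverse of 3 mod 8 is 3 (since 3·3 = 9 = 1·8 + 1), so t ≡ 3·0 = 0 ≡ 0 (mod 8).
    Then x = 6 + 35·0 = 6, valid modulo lcm(35, 8) = 280: x ≡ 6 (mod 280).
Verify: 6 mod 7 = 6 ✓, 6 mod 5 = 1 ✓, 6 mod 8 = 6 ✓.

x ≡ 6 (mod 280).


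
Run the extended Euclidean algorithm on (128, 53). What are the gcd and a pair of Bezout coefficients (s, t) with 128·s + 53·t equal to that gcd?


Euclidean algorithm on (128, 53) — divide until remainder is 0:
  128 = 2 · 53 + 22
  53 = 2 · 22 + 9
  22 = 2 · 9 + 4
  9 = 2 · 4 + 1
  4 = 4 · 1 + 0
gcd(128, 53) = 1.
Track Bezout coefficients alongside the remainders: start with r₀ = 128 = a·1 + b·0 (s = 1, t = 0) and r₁ = 53 = a·0 + b·1 (s = 0, t = 1); each new remainder r_{k+1} = r_{k-1} − q_k·r_k inherits s_{k+1} = s_{k-1} − q_k·s_k, t_{k+1} = t_{k-1} − q_k·t_k, so r_k = a·s_k + b·t_k at every step:
  q = 2: r = 22, s = 1 − 2·0 = 1, t = 0 − 2·1 = -2  (check: 128·1 + 53·(-2) = 22)
  q = 2: r = 9, s = 0 − 2·1 = -2, t = 1 − 2·(-2) = 5  (check: 128·(-2) + 53·5 = 9)
  q = 2: r = 4, s = 1 − 2·(-2) = 5, t = -2 − 2·5 = -12  (check: 128·5 + 53·(-12) = 4)
  q = 2: r = 1, s = -2 − 2·5 = -12, t = 5 − 2·(-12) = 29  (check: 128·(-12) + 53·29 = 1)
The row with r = 1 (the gcd) gives the Bezout coefficients s = -12, t = 29.
Result: 128 · (-12) + 53 · (29) = 1.

gcd(128, 53) = 1; s = -12, t = 29 (check: 128·(-12) + 53·29 = 1).


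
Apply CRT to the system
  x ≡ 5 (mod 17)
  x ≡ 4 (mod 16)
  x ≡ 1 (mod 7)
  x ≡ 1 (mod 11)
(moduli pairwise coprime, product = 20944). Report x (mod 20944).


Product of moduli M = 17 · 16 · 7 · 11 = 20944.
Merge one congruence at a time:
  Start: x ≡ 5 (mod 17).
  Combine with x ≡ 4 (mod 16); new modulus lcm = 272.
    Write x = 5 + 17·t and substitute into x ≡ 4 (mod 16): 17·t ≡ 4 − 5 = -1 (mod 16).
    Reduce coefficients mod 16: 1·t ≡ 15 (mod 16).
    So t ≡ 15 (mod 16).
    Then x = 5 + 17·15 = 260, valid modulo lcm(17, 16) = 272: x ≡ 260 (mod 272).
  Combine with x ≡ 1 (mod 7); new modulus lcm = 1904.
    Write x = 260 + 272·t and substitute into x ≡ 1 (mod 7): 272·t ≡ 1 − 260 = -259 (mod 7).
    Reduce coefficients mod 7: 6·t ≡ 0 (mod 7).
    The inverse of 6 mod 7 is 6 (since 6·6 = 36 = 5·7 + 1), so t ≡ 6·0 = 0 ≡ 0 (mod 7).
    Then x = 260 + 272·0 = 260, valid modulo lcm(272, 7) = 1904: x ≡ 260 (mod 1904).
  Combine with x ≡ 1 (mod 11); new modulus lcm = 20944.
    Write x = 260 + 1904·t and substitute into x ≡ 1 (mod 11): 1904·t ≡ 1 − 260 = -259 (mod 11).
    Reduce coefficients mod 11: 1·t ≡ 5 (mod 11).
    So t ≡ 5 (mod 11).
    Then x = 260 + 1904·5 = 9780, valid modulo lcm(1904, 11) = 20944: x ≡ 9780 (mod 20944).
Verify against each original: 9780 mod 17 = 5, 9780 mod 16 = 4, 9780 mod 7 = 1, 9780 mod 11 = 1.

x ≡ 9780 (mod 20944).


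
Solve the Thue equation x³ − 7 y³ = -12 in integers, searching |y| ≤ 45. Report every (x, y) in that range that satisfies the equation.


The equation is x³ - 7y³ = -12. For fixed y, x³ = 7·y³ − 12, so a solution requires the RHS to be a perfect cube.
Strategy: iterate y from -45 to 45, compute RHS = 7·y³ − 12, and check whether it is a (positive or negative) perfect cube.
Check small values of y:
  y = 0: RHS = -12 is not a perfect cube.
  y = 1: RHS = -5 is not a perfect cube.
  y = -1: RHS = -19 is not a perfect cube.
  y = 2: RHS = 44 is not a perfect cube.
  y = -2: RHS = -68 is not a perfect cube.
  y = 3: RHS = 177 is not a perfect cube.
  y = -3: RHS = -201 is not a perfect cube.
Continuing the search up to |y| = 45 finds no solutions either.
No (x, y) in the scanned range satisfies the equation.

No integer solutions with |y| ≤ 45.


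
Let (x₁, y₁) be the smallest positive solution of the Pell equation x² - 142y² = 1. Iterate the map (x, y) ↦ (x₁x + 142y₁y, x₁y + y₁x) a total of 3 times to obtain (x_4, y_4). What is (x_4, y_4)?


Step 1: Find the fundamental solution (x₁, y₁) of x² - 142y² = 1.
  Expand √142 as a continued fraction. a₀ = ⌊√142⌋ = 11; iterate m_{k+1} = d_k·a_k − m_k, d_{k+1} = (142 − m_{k+1}²)/d_k, a_{k+1} = ⌊(a₀ + m_{k+1})/d_{k+1}⌋ (starting m₀ = 0, d₀ = 1), with convergents p_k = a_k·p_{k-1} + p_{k-2}, q_k = a_k·q_{k-1} + q_{k-2} (p₋₁ = 1, q₋₁ = 0):
  k = 0: a₀ = 11; p₀/q₀ = 11/1; p₀² − 142·q₀² = 121 − 142 = -21.
  k = 1: m = 11, d = 21, a = ⌊(11 + 11)/21⌋ = 1; p/q = (1·11 + 1)/(1·1 + 0) = 12/1; p² − 142·q² = 144 − 142 = 2.
  k = 2: m = 10, d = 2, a = ⌊(11 + 10)/2⌋ = 10; p/q = (10·12 + 11)/(10·1 + 1) = 131/11; p² − 142·q² = 17161 − 17182 = -21.
  k = 3: m = 10, d = 21, a = ⌊(11 + 10)/21⌋ = 1; p/q = (1·131 + 12)/(1·11 + 1) = 143/12; p² − 142·q² = 20449 − 20448 = 1.
  The first convergent with p² − 142·q² = 1 gives the fundamental solution (x₁, y₁) = (143, 12).
Step 2: Apply the recurrence (x_{n+1}, y_{n+1}) = (x₁x_n + 142y₁y_n, x₁y_n + y₁x_n) repeatedly.
  From (x_1, y_1) = (143, 12): x_2 = 143·143 + 142·12·12 = 40897; y_2 = 143·12 + 12·143 = 3432.
  From (x_2, y_2) = (40897, 3432): x_3 = 143·40897 + 142·12·3432 = 11696399; y_3 = 143·3432 + 12·40897 = 981540.
  From (x_3, y_3) = (11696399, 981540): x_4 = 143·11696399 + 142·12·981540 = 3345129217; y_4 = 143·981540 + 12·11696399 = 280717008.
Step 3: Verify x_4² - 142·y_4² = 11189889478427033089 - 11189889478427033088 = 1 (should be 1). ✓

(x_1, y_1) = (143, 12); (x_4, y_4) = (3345129217, 280717008).


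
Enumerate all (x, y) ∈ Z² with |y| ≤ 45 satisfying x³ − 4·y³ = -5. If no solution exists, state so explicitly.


The equation is x³ - 4y³ = -5. For fixed y, x³ = 4·y³ − 5, so a solution requires the RHS to be a perfect cube.
Strategy: iterate y from -45 to 45, compute RHS = 4·y³ − 5, and check whether it is a (positive or negative) perfect cube.
Check small values of y:
  y = 0: RHS = -5 is not a perfect cube.
  y = 1: RHS = -1 = (-1)³ ⇒ x = -1 works.
  y = -1: RHS = -9 is not a perfect cube.
  y = 2: RHS = 27 = (3)³ ⇒ x = 3 works.
  y = -2: RHS = -37 is not a perfect cube.
  y = 3: RHS = 103 is not a perfect cube.
  y = -3: RHS = -113 is not a perfect cube.
Continuing the search up to |y| = 45 finds no further solutions beyond those listed.
Collected solutions: (-1, 1), (3, 2).

Solutions (with |y| ≤ 45): (-1, 1), (3, 2).


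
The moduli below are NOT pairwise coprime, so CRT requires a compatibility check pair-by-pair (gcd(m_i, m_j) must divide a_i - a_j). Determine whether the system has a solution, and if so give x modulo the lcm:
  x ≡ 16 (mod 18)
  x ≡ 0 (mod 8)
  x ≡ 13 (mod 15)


Moduli 18, 8, 15 are not pairwise coprime, so CRT works modulo lcm(m_i) when all pairwise compatibility conditions hold.
Pairwise compatibility: gcd(m_i, m_j) must divide a_i - a_j for every pair.
Merge one congruence at a time:
  Start: x ≡ 16 (mod 18).
  Combine with x ≡ 0 (mod 8): gcd(18, 8) = 2; 0 - 16 = -16, which IS divisible by 2, so compatible.
    Write x = 16 + 18·t and substitute into x ≡ 0 (mod 8): 18·t ≡ 0 − 16 = -16 (mod 8).
    Divide the congruence (and modulus) by g = 2: 9·t ≡ -8 (mod 4).
    Reduce coefficients mod 4: 1·t ≡ 0 (mod 4).
    So t ≡ 0 (mod 4).
    Then x = 16 + 18·0 = 16, valid modulo lcm(18, 8) = 72: x ≡ 16 (mod 72).
  Combine with x ≡ 13 (mod 15): gcd(72, 15) = 3; 13 - 16 = -3, which IS divisible by 3, so compatible.
    Write x = 16 + 72·t and substitute into x ≡ 13 (mod 15): 72·t ≡ 13 − 16 = -3 (mod 15).
    Divide the congruence (and modulus) by g = 3: 24·t ≡ -1 (mod 5).
    Reduce coefficients mod 5: 4·t ≡ 4 (mod 5).
    The inverse of 4 mod 5 is 4 (since 4·4 = 16 = 3·5 + 1), so t ≡ 4·4 = 16 ≡ 1 (mod 5).
    Then x = 16 + 72·1 = 88, valid modulo lcm(72, 15) = 360: x ≡ 88 (mod 360).
Verify: 88 mod 18 = 16, 88 mod 8 = 0, 88 mod 15 = 13.

x ≡ 88 (mod 360).


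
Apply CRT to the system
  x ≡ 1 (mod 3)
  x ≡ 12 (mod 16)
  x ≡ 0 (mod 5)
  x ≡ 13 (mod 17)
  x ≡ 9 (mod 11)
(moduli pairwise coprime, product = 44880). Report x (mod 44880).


Product of moduli M = 3 · 16 · 5 · 17 · 11 = 44880.
Merge one congruence at a time:
  Start: x ≡ 1 (mod 3).
  Combine with x ≡ 12 (mod 16); new modulus lcm = 48.
    Write x = 1 + 3·t and substitute into x ≡ 12 (mod 16): 3·t ≡ 12 − 1 = 11 (mod 16).
    The inverse of 3 mod 16 is 11 (since 3·11 = 33 = 2·16 + 1), so t ≡ 11·11 = 121 ≡ 9 (mod 16).
    Then x = 1 + 3·9 = 28, valid modulo lcm(3, 16) = 48: x ≡ 28 (mod 48).
  Combine with x ≡ 0 (mod 5); new modulus lcm = 240.
    Write x = 28 + 48·t and substitute into x ≡ 0 (mod 5): 48·t ≡ 0 − 28 = -28 (mod 5).
    Reduce coefficients mod 5: 3·t ≡ 2 (mod 5).
    The inverse of 3 mod 5 is 2 (since 3·2 = 6 = 1·5 + 1), so t ≡ 2·2 = 4 ≡ 4 (mod 5).
    Then x = 28 + 48·4 = 220, valid modulo lcm(48, 5) = 240: x ≡ 220 (mod 240).
  Combine with x ≡ 13 (mod 17); new modulus lcm = 4080.
    Write x = 220 + 240·t and substitute into x ≡ 13 (mod 17): 240·t ≡ 13 − 220 = -207 (mod 17).
    Reduce coefficients mod 17: 2·t ≡ 14 (mod 17).
    The inverse of 2 mod 17 is 9 (since 2·9 = 18 = 1·17 + 1), so t ≡ 9·14 = 126 ≡ 7 (mod 17).
    Then x = 220 + 240·7 = 1900, valid modulo lcm(240, 17) = 4080: x ≡ 1900 (mod 4080).
  Combine with x ≡ 9 (mod 11); new modulus lcm = 44880.
    Write x = 1900 + 4080·t and substitute into x ≡ 9 (mod 11): 4080·t ≡ 9 − 1900 = -1891 (mod 11).
    Reduce coefficients mod 11: 10·t ≡ 1 (mod 11).
    The inverse of 10 mod 11 is 10 (since 10·10 = 100 = 9·11 + 1), so t ≡ 10·1 = 10 ≡ 10 (mod 11).
    Then x = 1900 + 4080·10 = 42700, valid modulo lcm(4080, 11) = 44880: x ≡ 42700 (mod 44880).
Verify against each original: 42700 mod 3 = 1, 42700 mod 16 = 12, 42700 mod 5 = 0, 42700 mod 17 = 13, 42700 mod 11 = 9.

x ≡ 42700 (mod 44880).


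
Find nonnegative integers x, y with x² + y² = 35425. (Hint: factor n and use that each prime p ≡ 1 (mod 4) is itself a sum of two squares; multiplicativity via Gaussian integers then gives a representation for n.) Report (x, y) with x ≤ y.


Step 1: Factor n = 35425 = 5^2 · 13 · 109.
Step 2: Check the mod-4 condition on each prime factor: 5 ≡ 1 (mod 4), exponent 2; 13 ≡ 1 (mod 4), exponent 1; 109 ≡ 1 (mod 4), exponent 1.
All primes ≡ 3 (mod 4) appear to even exponent (or don't appear), so by the two-squares theorem n IS expressible as a sum of two squares.
Step 3: Build a representation. Group n = k² · m with k = 5 and m = 13 · 109 = 1417 (a product of primes ≡ 1 (mod 4)); a representation of m scales to one of n via (k·x)² + (k·y)² = k²(x² + y²). Each prime p ≡ 1 (mod 4) is itself a sum of two squares; find a² by testing p − a² for a perfect square:
  13: 13 − 1² = 12, 13 − 2² = 9 = 3² ⇒ 13 = 2² + 3².
  109: 109 − 1² = 108, 109 − 2² = 105, 109 − 3² = 100 = 10² ⇒ 109 = 3² + 10².
  Combine using the Brahmagupta–Fibonacci identity (a² + b²)(c² + d²) = (ac − bd)² + (ad + bc)² = (ac + bd)² + (ad − bc)²:
  13 · 109 = 1417: from (2² + 3²)(3² + 10²), take (2·3 − 3·10, 2·10 + 3·3) = (6 − 30, 20 + 9) = (-24, 29); dropping signs (only squares matter) gives (24, 29); check 24² + 29² = 576 + 841 = 1417 ✓.
  Scale by k = 5: (5·24, 5·29) = (120, 145).
Step 4: Order so x ≤ y and verify: 120² + 145² = 14400 + 21025 = 35425 = n. ✓

n = 35425 = 120² + 145² (one valid representation with x ≤ y).


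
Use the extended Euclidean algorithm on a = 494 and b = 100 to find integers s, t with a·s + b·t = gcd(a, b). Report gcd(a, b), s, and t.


Euclidean algorithm on (494, 100) — divide until remainder is 0:
  494 = 4 · 100 + 94
  100 = 1 · 94 + 6
  94 = 15 · 6 + 4
  6 = 1 · 4 + 2
  4 = 2 · 2 + 0
gcd(494, 100) = 2.
Track Bezout coefficients alongside the remainders: start with r₀ = 494 = a·1 + b·0 (s = 1, t = 0) and r₁ = 100 = a·0 + b·1 (s = 0, t = 1); each new remainder r_{k+1} = r_{k-1} − q_k·r_k inherits s_{k+1} = s_{k-1} − q_k·s_k, t_{k+1} = t_{k-1} − q_k·t_k, so r_k = a·s_k + b·t_k at every step:
  q = 4: r = 94, s = 1 − 4·0 = 1, t = 0 − 4·1 = -4  (check: 494·1 + 100·(-4) = 94)
  q = 1: r = 6, s = 0 − 1·1 = -1, t = 1 − 1·(-4) = 5  (check: 494·(-1) + 100·5 = 6)
  q = 15: r = 4, s = 1 − 15·(-1) = 16, t = -4 − 15·5 = -79  (check: 494·16 + 100·(-79) = 4)
  q = 1: r = 2, s = -1 − 1·16 = -17, t = 5 − 1·(-79) = 84  (check: 494·(-17) + 100·84 = 2)
The row with r = 2 (the gcd) gives the Bezout coefficients s = -17, t = 84.
Result: 494 · (-17) + 100 · (84) = 2.

gcd(494, 100) = 2; s = -17, t = 84 (check: 494·(-17) + 100·84 = 2).


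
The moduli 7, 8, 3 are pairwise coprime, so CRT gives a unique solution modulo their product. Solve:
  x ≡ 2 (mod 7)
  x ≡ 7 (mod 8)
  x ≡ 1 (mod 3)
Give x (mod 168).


Moduli 7, 8, 3 are pairwise coprime; by CRT there is a unique solution modulo M = 7 · 8 · 3 = 168.
Solve pairwise, accumulating the modulus:
  Start with x ≡ 2 (mod 7).
  Combine with x ≡ 7 (mod 8): since gcd(7, 8) = 1, we get a unique residue mod 56.
    Write x = 2 + 7·t and substitute into x ≡ 7 (mod 8): 7·t ≡ 7 − 2 = 5 (mod 8).
    The inverse of 7 mod 8 is 7 (since 7·7 = 49 = 6·8 + 1), so t ≡ 7·5 = 35 ≡ 3 (mod 8).
    Then x = 2 + 7·3 = 23, valid modulo lcm(7, 8) = 56: x ≡ 23 (mod 56).
  Combine with x ≡ 1 (mod 3): since gcd(56, 3) = 1, we get a unique residue mod 168.
    Write x = 23 + 56·t and substitute into x ≡ 1 (mod 3): 56·t ≡ 1 − 23 = -22 (mod 3).
    Reduce coefficients mod 3: 2·t ≡ 2 (mod 3).
    The inverse of 2 mod 3 is 2 (since 2·2 = 4 = 1·3 + 1), so t ≡ 2·2 = 4 ≡ 1 (mod 3).
    Then x = 23 + 56·1 = 79, valid modulo lcm(56, 3) = 168: x ≡ 79 (mod 168).
Verify: 79 mod 7 = 2 ✓, 79 mod 8 = 7 ✓, 79 mod 3 = 1 ✓.

x ≡ 79 (mod 168).


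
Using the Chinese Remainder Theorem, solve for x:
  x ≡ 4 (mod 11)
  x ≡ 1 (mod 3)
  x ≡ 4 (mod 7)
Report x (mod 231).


Moduli 11, 3, 7 are pairwise coprime; by CRT there is a unique solution modulo M = 11 · 3 · 7 = 231.
Solve pairwise, accumulating the modulus:
  Start with x ≡ 4 (mod 11).
  Combine with x ≡ 1 (mod 3): since gcd(11, 3) = 1, we get a unique residue mod 33.
    Write x = 4 + 11·t and substitute into x ≡ 1 (mod 3): 11·t ≡ 1 − 4 = -3 (mod 3).
    Reduce coefficients mod 3: 2·t ≡ 0 (mod 3).
    The inverse of 2 mod 3 is 2 (since 2·2 = 4 = 1·3 + 1), so t ≡ 2·0 = 0 ≡ 0 (mod 3).
    Then x = 4 + 11·0 = 4, valid modulo lcm(11, 3) = 33: x ≡ 4 (mod 33).
  Combine with x ≡ 4 (mod 7): since gcd(33, 7) = 1, we get a unique residue mod 231.
    Write x = 4 + 33·t and substitute into x ≡ 4 (mod 7): 33·t ≡ 4 − 4 = 0 (mod 7).
    Reduce coefficients mod 7: 5·t ≡ 0 (mod 7).
    The inverse of 5 mod 7 is 3 (since 5·3 = 15 = 2·7 + 1), so t ≡ 3·0 = 0 ≡ 0 (mod 7).
    Then x = 4 + 33·0 = 4, valid modulo lcm(33, 7) = 231: x ≡ 4 (mod 231).
Verify: 4 mod 11 = 4 ✓, 4 mod 3 = 1 ✓, 4 mod 7 = 4 ✓.

x ≡ 4 (mod 231).


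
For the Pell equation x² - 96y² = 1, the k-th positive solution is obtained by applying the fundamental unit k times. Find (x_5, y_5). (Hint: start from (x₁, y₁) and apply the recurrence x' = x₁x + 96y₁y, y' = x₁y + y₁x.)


Step 1: Find the fundamental solution (x₁, y₁) of x² - 96y² = 1.
  Expand √96 as a continued fraction. a₀ = ⌊√96⌋ = 9; iterate m_{k+1} = d_k·a_k − m_k, d_{k+1} = (96 − m_{k+1}²)/d_k, a_{k+1} = ⌊(a₀ + m_{k+1})/d_{k+1}⌋ (starting m₀ = 0, d₀ = 1), with convergents p_k = a_k·p_{k-1} + p_{k-2}, q_k = a_k·q_{k-1} + q_{k-2} (p₋₁ = 1, q₋₁ = 0):
  k = 0: a₀ = 9; p₀/q₀ = 9/1; p₀² − 96·q₀² = 81 − 96 = -15.
  k = 1: m = 9, d = 15, a = ⌊(9 + 9)/15⌋ = 1; p/q = (1·9 + 1)/(1·1 + 0) = 10/1; p² − 96·q² = 100 − 96 = 4.
  k = 2: m = 6, d = 4, a = ⌊(9 + 6)/4⌋ = 3; p/q = (3·10 + 9)/(3·1 + 1) = 39/4; p² − 96·q² = 1521 − 1536 = -15.
  k = 3: m = 6, d = 15, a = ⌊(9 + 6)/15⌋ = 1; p/q = (1·39 + 10)/(1·4 + 1) = 49/5; p² − 96·q² = 2401 − 2400 = 1.
  The first convergent with p² − 96·q² = 1 gives the fundamental solution (x₁, y₁) = (49, 5).
Step 2: Apply the recurrence (x_{n+1}, y_{n+1}) = (x₁x_n + 96y₁y_n, x₁y_n + y₁x_n) repeatedly.
  From (x_1, y_1) = (49, 5): x_2 = 49·49 + 96·5·5 = 4801; y_2 = 49·5 + 5·49 = 490.
  From (x_2, y_2) = (4801, 490): x_3 = 49·4801 + 96·5·490 = 470449; y_3 = 49·490 + 5·4801 = 48015.
  From (x_3, y_3) = (470449, 48015): x_4 = 49·470449 + 96·5·48015 = 46099201; y_4 = 49·48015 + 5·470449 = 4704980.
  From (x_4, y_4) = (46099201, 4704980): x_5 = 49·46099201 + 96·5·4704980 = 4517251249; y_5 = 49·4704980 + 5·46099201 = 461040025.
Step 3: Verify x_5² - 96·y_5² = 20405558846592060001 - 20405558846592060000 = 1 (should be 1). ✓

(x_1, y_1) = (49, 5); (x_5, y_5) = (4517251249, 461040025).


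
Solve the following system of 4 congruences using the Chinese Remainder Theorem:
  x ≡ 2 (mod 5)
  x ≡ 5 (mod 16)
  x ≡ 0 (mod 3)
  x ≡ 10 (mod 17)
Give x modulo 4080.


Product of moduli M = 5 · 16 · 3 · 17 = 4080.
Merge one congruence at a time:
  Start: x ≡ 2 (mod 5).
  Combine with x ≡ 5 (mod 16); new modulus lcm = 80.
    Write x = 2 + 5·t and substitute into x ≡ 5 (mod 16): 5·t ≡ 5 − 2 = 3 (mod 16).
    The inverse of 5 mod 16 is 13 (since 5·13 = 65 = 4·16 + 1), so t ≡ 13·3 = 39 ≡ 7 (mod 16).
    Then x = 2 + 5·7 = 37, valid modulo lcm(5, 16) = 80: x ≡ 37 (mod 80).
  Combine with x ≡ 0 (mod 3); new modulus lcm = 240.
    Write x = 37 + 80·t and substitute into x ≡ 0 (mod 3): 80·t ≡ 0 − 37 = -37 (mod 3).
    Reduce coefficients mod 3: 2·t ≡ 2 (mod 3).
    The inverse of 2 mod 3 is 2 (since 2·2 = 4 = 1·3 + 1), so t ≡ 2·2 = 4 ≡ 1 (mod 3).
    Then x = 37 + 80·1 = 117, valid modulo lcm(80, 3) = 240: x ≡ 117 (mod 240).
  Combine with x ≡ 10 (mod 17); new modulus lcm = 4080.
    Write x = 117 + 240·t and substitute into x ≡ 10 (mod 17): 240·t ≡ 10 − 117 = -107 (mod 17).
    Reduce coefficients mod 17: 2·t ≡ 12 (mod 17).
    The inverse of 2 mod 17 is 9 (since 2·9 = 18 = 1·17 + 1), so t ≡ 9·12 = 108 ≡ 6 (mod 17).
    Then x = 117 + 240·6 = 1557, valid modulo lcm(240, 17) = 4080: x ≡ 1557 (mod 4080).
Verify against each original: 1557 mod 5 = 2, 1557 mod 16 = 5, 1557 mod 3 = 0, 1557 mod 17 = 10.

x ≡ 1557 (mod 4080).


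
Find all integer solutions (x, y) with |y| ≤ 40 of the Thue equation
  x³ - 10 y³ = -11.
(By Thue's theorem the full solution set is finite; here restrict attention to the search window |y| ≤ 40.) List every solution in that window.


The equation is x³ - 10y³ = -11. For fixed y, x³ = 10·y³ − 11, so a solution requires the RHS to be a perfect cube.
Strategy: iterate y from -40 to 40, compute RHS = 10·y³ − 11, and check whether it is a (positive or negative) perfect cube.
Check small values of y:
  y = 0: RHS = -11 is not a perfect cube.
  y = 1: RHS = -1 = (-1)³ ⇒ x = -1 works.
  y = -1: RHS = -21 is not a perfect cube.
  y = 2: RHS = 69 is not a perfect cube.
  y = -2: RHS = -91 is not a perfect cube.
  y = 3: RHS = 259 is not a perfect cube.
  y = -3: RHS = -281 is not a perfect cube.
Continuing the search up to |y| = 40 finds no further solutions beyond those listed.
Collected solutions: (-1, 1).

Solutions (with |y| ≤ 40): (-1, 1).


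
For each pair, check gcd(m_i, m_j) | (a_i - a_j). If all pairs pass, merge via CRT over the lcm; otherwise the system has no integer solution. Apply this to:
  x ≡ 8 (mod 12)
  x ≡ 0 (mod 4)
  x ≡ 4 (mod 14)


Moduli 12, 4, 14 are not pairwise coprime, so CRT works modulo lcm(m_i) when all pairwise compatibility conditions hold.
Pairwise compatibility: gcd(m_i, m_j) must divide a_i - a_j for every pair.
Merge one congruence at a time:
  Start: x ≡ 8 (mod 12).
  Combine with x ≡ 0 (mod 4): gcd(12, 4) = 4; 0 - 8 = -8, which IS divisible by 4, so compatible.
    Write x = 8 + 12·t and substitute into x ≡ 0 (mod 4): 12·t ≡ 0 − 8 = -8 (mod 4).
    Divide the congruence (and modulus) by g = 4: 3·t ≡ -2 (mod 1).
    Modulo 1 every t works; take t = 0.
    Then x = 8 + 12·0 = 8, valid modulo lcm(12, 4) = 12: x ≡ 8 (mod 12).
  Combine with x ≡ 4 (mod 14): gcd(12, 14) = 2; 4 - 8 = -4, which IS divisible by 2, so compatible.
    Write x = 8 + 12·t and substitute into x ≡ 4 (mod 14): 12·t ≡ 4 − 8 = -4 (mod 14).
    Divide the congruence (and modulus) by g = 2: 6·t ≡ -2 (mod 7).
    Reduce coefficients mod 7: 6·t ≡ 5 (mod 7).
    The inverse of 6 mod 7 is 6 (since 6·6 = 36 = 5·7 + 1), so t ≡ 6·5 = 30 ≡ 2 (mod 7).
    Then x = 8 + 12·2 = 32, valid modulo lcm(12, 14) = 84: x ≡ 32 (mod 84).
Verify: 32 mod 12 = 8, 32 mod 4 = 0, 32 mod 14 = 4.

x ≡ 32 (mod 84).


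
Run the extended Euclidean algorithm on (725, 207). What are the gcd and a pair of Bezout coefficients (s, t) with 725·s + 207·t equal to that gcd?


Euclidean algorithm on (725, 207) — divide until remainder is 0:
  725 = 3 · 207 + 104
  207 = 1 · 104 + 103
  104 = 1 · 103 + 1
  103 = 103 · 1 + 0
gcd(725, 207) = 1.
Track Bezout coefficients alongside the remainders: start with r₀ = 725 = a·1 + b·0 (s = 1, t = 0) and r₁ = 207 = a·0 + b·1 (s = 0, t = 1); each new remainder r_{k+1} = r_{k-1} − q_k·r_k inherits s_{k+1} = s_{k-1} − q_k·s_k, t_{k+1} = t_{k-1} − q_k·t_k, so r_k = a·s_k + b·t_k at every step:
  q = 3: r = 104, s = 1 − 3·0 = 1, t = 0 − 3·1 = -3  (check: 725·1 + 207·(-3) = 104)
  q = 1: r = 103, s = 0 − 1·1 = -1, t = 1 − 1·(-3) = 4  (check: 725·(-1) + 207·4 = 103)
  q = 1: r = 1, s = 1 − 1·(-1) = 2, t = -3 − 1·4 = -7  (check: 725·2 + 207·(-7) = 1)
The row with r = 1 (the gcd) gives the Bezout coefficients s = 2, t = -7.
Result: 725 · (2) + 207 · (-7) = 1.

gcd(725, 207) = 1; s = 2, t = -7 (check: 725·2 + 207·(-7) = 1).
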